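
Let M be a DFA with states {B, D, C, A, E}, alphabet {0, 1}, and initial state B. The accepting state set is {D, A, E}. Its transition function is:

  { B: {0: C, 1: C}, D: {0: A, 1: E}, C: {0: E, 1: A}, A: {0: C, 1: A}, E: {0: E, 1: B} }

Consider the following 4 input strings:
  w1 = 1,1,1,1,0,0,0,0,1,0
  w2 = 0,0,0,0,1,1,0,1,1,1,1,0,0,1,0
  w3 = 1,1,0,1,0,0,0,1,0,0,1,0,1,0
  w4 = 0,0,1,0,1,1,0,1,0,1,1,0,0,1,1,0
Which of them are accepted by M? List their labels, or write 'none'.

w4

w1:
  start at B
  read '1': B → C
  read '1': C → A
  read '1': A → A
  read '1': A → A
  read '0': A → C
  read '0': C → E
  read '0': E → E
  read '0': E → E
  read '1': E → B
  read '0': B → C
  end C, rejected
w2:
  start at B
  read '0': B → C
  read '0': C → E
  read '0': E → E
  read '0': E → E
  read '1': E → B
  read '1': B → C
  read '0': C → E
  read '1': E → B
  read '1': B → C
  read '1': C → A
  read '1': A → A
  read '0': A → C
  read '0': C → E
  read '1': E → B
  read '0': B → C
  end C, rejected
w3:
  start at B
  read '1': B → C
  read '1': C → A
  read '0': A → C
  read '1': C → A
  read '0': A → C
  read '0': C → E
  read '0': E → E
  read '1': E → B
  read '0': B → C
  read '0': C → E
  read '1': E → B
  read '0': B → C
  read '1': C → A
  read '0': A → C
  end C, rejected
w4:
  start at B
  read '0': B → C
  read '0': C → E
  read '1': E → B
  read '0': B → C
  read '1': C → A
  read '1': A → A
  read '0': A → C
  read '1': C → A
  read '0': A → C
  read '1': C → A
  read '1': A → A
  read '0': A → C
  read '0': C → E
  read '1': E → B
  read '1': B → C
  read '0': C → E
  end E, accepted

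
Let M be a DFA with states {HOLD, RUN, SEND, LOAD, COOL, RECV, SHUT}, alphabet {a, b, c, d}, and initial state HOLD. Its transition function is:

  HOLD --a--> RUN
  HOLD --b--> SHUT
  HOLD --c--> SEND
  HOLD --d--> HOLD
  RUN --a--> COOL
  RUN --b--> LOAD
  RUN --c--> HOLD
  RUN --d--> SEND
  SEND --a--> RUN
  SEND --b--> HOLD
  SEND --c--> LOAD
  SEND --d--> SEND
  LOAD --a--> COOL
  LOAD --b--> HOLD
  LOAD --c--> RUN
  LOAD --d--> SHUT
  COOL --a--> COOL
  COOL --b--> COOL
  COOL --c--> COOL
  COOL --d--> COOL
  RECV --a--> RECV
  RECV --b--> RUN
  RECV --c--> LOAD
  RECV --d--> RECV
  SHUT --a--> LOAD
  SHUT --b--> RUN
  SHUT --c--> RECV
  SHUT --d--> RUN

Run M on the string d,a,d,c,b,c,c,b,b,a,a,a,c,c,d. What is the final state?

COOL

HOLD → HOLD → RUN → SEND → LOAD → HOLD → SEND → LOAD → HOLD → SHUT → LOAD → COOL → COOL → COOL → COOL → COOL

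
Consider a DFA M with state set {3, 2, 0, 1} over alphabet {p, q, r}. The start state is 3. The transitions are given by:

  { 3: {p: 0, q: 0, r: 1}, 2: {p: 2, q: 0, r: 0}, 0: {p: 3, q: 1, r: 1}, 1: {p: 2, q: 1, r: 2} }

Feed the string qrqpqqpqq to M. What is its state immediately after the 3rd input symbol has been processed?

1

3 → 0 → 1 → 1
After 3 symbols: 1.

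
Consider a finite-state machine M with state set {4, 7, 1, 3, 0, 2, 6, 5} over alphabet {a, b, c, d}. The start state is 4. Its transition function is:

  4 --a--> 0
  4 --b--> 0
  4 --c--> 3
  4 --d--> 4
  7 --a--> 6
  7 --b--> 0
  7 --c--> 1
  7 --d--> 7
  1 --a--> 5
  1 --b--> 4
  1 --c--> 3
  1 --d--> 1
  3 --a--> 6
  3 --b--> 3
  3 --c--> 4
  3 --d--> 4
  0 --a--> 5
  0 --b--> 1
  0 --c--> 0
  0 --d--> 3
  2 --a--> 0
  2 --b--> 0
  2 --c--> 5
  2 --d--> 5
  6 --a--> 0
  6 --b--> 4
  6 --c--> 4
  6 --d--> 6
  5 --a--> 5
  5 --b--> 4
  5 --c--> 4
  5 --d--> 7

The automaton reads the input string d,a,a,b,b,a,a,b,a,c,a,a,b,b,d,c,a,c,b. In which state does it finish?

1

4 → 4 → 0 → 5 → 4 → 0 → 5 → 5 → 4 → 0 → 0 → 5 → 5 → 4 → 0 → 3 → 4 → 0 → 0 → 1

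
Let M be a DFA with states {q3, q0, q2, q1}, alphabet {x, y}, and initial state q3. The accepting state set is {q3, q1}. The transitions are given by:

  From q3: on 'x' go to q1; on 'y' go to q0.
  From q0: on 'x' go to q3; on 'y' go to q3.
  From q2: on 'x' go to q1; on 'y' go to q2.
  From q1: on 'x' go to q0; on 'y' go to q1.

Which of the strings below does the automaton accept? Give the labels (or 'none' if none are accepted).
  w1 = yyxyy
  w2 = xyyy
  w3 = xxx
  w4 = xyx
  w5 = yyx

w1, w2, w3, w5

w1:
  start at q3
  read 'y': q3 → q0
  read 'y': q0 → q3
  read 'x': q3 → q1
  read 'y': q1 → q1
  read 'y': q1 → q1
  end q1, accepted
w2:
  start at q3
  read 'x': q3 → q1
  read 'y': q1 → q1
  read 'y': q1 → q1
  read 'y': q1 → q1
  end q1, accepted
w3:
  start at q3
  read 'x': q3 → q1
  read 'x': q1 → q0
  read 'x': q0 → q3
  end q3, accepted
w4:
  start at q3
  read 'x': q3 → q1
  read 'y': q1 → q1
  read 'x': q1 → q0
  end q0, rejected
w5:
  start at q3
  read 'y': q3 → q0
  read 'y': q0 → q3
  read 'x': q3 → q1
  end q1, accepted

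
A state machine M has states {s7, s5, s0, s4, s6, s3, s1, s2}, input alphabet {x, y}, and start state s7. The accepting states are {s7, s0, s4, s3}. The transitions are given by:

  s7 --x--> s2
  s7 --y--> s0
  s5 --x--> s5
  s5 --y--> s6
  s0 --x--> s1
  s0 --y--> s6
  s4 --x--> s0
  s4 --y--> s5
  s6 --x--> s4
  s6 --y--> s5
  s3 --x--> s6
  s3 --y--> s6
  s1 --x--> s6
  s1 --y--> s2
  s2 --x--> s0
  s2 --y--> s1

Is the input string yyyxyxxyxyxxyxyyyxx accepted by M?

start at s7
read 'y': s7 → s0
read 'y': s0 → s6
read 'y': s6 → s5
read 'x': s5 → s5
read 'y': s5 → s6
read 'x': s6 → s4
read 'x': s4 → s0
read 'y': s0 → s6
read 'x': s6 → s4
read 'y': s4 → s5
read 'x': s5 → s5
read 'x': s5 → s5
read 'y': s5 → s6
read 'x': s6 → s4
read 'y': s4 → s5
read 'y': s5 → s6
read 'y': s6 → s5
read 'x': s5 → s5
read 'x': s5 → s5
End state s5 is not accepting.

No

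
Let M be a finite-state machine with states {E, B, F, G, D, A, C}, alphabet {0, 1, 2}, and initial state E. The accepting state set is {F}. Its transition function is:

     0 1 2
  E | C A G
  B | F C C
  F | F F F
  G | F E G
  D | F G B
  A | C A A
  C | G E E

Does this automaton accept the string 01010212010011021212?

No

start at E
read '0': E → C
read '1': C → E
read '0': E → C
read '1': C → E
read '0': E → C
read '2': C → E
read '1': E → A
read '2': A → A
read '0': A → C
read '1': C → E
read '0': E → C
read '0': C → G
read '1': G → E
read '1': E → A
read '0': A → C
read '2': C → E
read '1': E → A
read '2': A → A
read '1': A → A
read '2': A → A
End state A is not accepting.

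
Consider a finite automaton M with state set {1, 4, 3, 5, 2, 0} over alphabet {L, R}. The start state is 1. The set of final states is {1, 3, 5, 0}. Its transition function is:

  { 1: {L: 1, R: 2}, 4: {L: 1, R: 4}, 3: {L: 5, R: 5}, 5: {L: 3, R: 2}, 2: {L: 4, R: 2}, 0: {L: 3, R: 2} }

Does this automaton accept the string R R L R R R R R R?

1 → 2 → 2 → 4 → 4 → 4 → 4 → 4 → 4 → 4
End state 4 is not accepting.

No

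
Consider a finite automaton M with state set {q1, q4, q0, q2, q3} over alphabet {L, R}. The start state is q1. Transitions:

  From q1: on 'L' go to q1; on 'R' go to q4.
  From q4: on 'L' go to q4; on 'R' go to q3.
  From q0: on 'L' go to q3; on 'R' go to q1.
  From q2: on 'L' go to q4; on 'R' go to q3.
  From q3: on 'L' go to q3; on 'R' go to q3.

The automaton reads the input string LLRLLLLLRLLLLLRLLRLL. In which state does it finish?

q3

q1 → q1 → q1 → q4 → q4 → q4 → q4 → q4 → q4 → q3 → q3 → q3 → q3 → q3 → q3 → q3 → q3 → q3 → q3 → q3 → q3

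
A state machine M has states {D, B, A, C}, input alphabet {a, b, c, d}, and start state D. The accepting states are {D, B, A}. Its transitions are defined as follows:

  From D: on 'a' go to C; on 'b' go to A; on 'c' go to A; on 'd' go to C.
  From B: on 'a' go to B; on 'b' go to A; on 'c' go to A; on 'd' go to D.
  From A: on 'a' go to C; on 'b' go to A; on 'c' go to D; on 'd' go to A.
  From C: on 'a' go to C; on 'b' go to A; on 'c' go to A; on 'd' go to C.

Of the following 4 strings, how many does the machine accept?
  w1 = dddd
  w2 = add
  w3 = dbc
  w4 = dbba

w1:
  start at D
  read 'd': D → C
  read 'd': C → C
  read 'd': C → C
  read 'd': C → C
  end C, rejected
w2:
  start at D
  read 'a': D → C
  read 'd': C → C
  read 'd': C → C
  end C, rejected
w3:
  start at D
  read 'd': D → C
  read 'b': C → A
  read 'c': A → D
  end D, accepted
w4:
  start at D
  read 'd': D → C
  read 'b': C → A
  read 'b': A → A
  read 'a': A → C
  end C, rejected

1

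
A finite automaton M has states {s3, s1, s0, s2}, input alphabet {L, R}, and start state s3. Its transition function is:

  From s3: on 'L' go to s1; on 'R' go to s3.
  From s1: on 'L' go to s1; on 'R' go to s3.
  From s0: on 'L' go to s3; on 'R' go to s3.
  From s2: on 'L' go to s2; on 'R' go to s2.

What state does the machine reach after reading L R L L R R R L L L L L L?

Trace: s3 -L-> s1 -R-> s3 -L-> s1 -L-> s1 -R-> s3 -R-> s3 -R-> s3 -L-> s1 -L-> s1 -L-> s1 -L-> s1 -L-> s1 -L-> s1

s1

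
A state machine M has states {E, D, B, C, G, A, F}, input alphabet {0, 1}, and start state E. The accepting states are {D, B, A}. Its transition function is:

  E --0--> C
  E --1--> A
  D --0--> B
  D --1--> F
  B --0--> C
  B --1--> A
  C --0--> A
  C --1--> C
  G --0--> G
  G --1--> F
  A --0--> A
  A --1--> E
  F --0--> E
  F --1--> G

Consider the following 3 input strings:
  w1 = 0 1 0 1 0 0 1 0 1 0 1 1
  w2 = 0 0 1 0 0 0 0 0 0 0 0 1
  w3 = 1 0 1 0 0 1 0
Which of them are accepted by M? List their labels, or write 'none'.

w1

w1:
  start at E
  read '0': E → C
  read '1': C → C
  read '0': C → A
  read '1': A → E
  read '0': E → C
  read '0': C → A
  read '1': A → E
  read '0': E → C
  read '1': C → C
  read '0': C → A
  read '1': A → E
  read '1': E → A
  end A, accepted
w2:
  start at E
  read '0': E → C
  read '0': C → A
  read '1': A → E
  read '0': E → C
  read '0': C → A
  read '0': A → A
  read '0': A → A
  read '0': A → A
  read '0': A → A
  read '0': A → A
  read '0': A → A
  read '1': A → E
  end E, rejected
w3:
  start at E
  read '1': E → A
  read '0': A → A
  read '1': A → E
  read '0': E → C
  read '0': C → A
  read '1': A → E
  read '0': E → C
  end C, rejected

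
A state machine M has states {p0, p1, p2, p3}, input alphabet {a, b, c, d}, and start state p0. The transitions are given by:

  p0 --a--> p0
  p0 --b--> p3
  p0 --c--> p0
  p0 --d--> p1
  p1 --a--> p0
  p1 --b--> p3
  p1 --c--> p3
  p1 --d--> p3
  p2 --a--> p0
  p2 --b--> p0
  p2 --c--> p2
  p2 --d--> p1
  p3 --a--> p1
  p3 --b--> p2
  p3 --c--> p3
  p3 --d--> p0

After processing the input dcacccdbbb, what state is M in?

p0

start at p0
read 'd': p0 → p1
read 'c': p1 → p3
read 'a': p3 → p1
read 'c': p1 → p3
read 'c': p3 → p3
read 'c': p3 → p3
read 'd': p3 → p0
read 'b': p0 → p3
read 'b': p3 → p2
read 'b': p2 → p0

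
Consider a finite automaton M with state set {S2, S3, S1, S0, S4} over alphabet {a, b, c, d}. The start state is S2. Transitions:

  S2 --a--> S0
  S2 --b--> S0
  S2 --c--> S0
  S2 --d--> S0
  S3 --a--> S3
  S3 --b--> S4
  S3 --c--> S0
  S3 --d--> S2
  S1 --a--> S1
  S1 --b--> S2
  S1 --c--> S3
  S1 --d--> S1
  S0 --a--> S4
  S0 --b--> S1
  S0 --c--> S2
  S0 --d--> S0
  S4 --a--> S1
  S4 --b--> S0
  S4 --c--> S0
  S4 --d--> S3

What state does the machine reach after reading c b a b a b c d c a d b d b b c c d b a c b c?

start at S2
read 'c': S2 → S0
read 'b': S0 → S1
read 'a': S1 → S1
read 'b': S1 → S2
read 'a': S2 → S0
read 'b': S0 → S1
read 'c': S1 → S3
read 'd': S3 → S2
read 'c': S2 → S0
read 'a': S0 → S4
read 'd': S4 → S3
read 'b': S3 → S4
read 'd': S4 → S3
read 'b': S3 → S4
read 'b': S4 → S0
read 'c': S0 → S2
read 'c': S2 → S0
read 'd': S0 → S0
read 'b': S0 → S1
read 'a': S1 → S1
read 'c': S1 → S3
read 'b': S3 → S4
read 'c': S4 → S0

S0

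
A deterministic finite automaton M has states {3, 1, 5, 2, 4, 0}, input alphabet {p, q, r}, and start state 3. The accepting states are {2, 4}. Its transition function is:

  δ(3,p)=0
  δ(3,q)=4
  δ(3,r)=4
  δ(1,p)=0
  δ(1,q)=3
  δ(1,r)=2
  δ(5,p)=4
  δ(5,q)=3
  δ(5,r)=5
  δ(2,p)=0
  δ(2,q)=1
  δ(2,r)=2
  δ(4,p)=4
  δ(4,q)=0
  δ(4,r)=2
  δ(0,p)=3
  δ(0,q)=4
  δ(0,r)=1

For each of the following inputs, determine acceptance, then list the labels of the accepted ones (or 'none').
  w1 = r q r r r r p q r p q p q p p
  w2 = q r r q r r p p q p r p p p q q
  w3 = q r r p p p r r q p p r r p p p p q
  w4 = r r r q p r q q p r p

w3

w1:
  start at 3
  read 'r': 3 → 4
  read 'q': 4 → 0
  read 'r': 0 → 1
  read 'r': 1 → 2
  read 'r': 2 → 2
  read 'r': 2 → 2
  read 'p': 2 → 0
  read 'q': 0 → 4
  read 'r': 4 → 2
  read 'p': 2 → 0
  read 'q': 0 → 4
  read 'p': 4 → 4
  read 'q': 4 → 0
  read 'p': 0 → 3
  read 'p': 3 → 0
  end 0, rejected
w2:
  start at 3
  read 'q': 3 → 4
  read 'r': 4 → 2
  read 'r': 2 → 2
  read 'q': 2 → 1
  read 'r': 1 → 2
  read 'r': 2 → 2
  read 'p': 2 → 0
  read 'p': 0 → 3
  read 'q': 3 → 4
  read 'p': 4 → 4
  read 'r': 4 → 2
  read 'p': 2 → 0
  read 'p': 0 → 3
  read 'p': 3 → 0
  read 'q': 0 → 4
  read 'q': 4 → 0
  end 0, rejected
w3:
  start at 3
  read 'q': 3 → 4
  read 'r': 4 → 2
  read 'r': 2 → 2
  read 'p': 2 → 0
  read 'p': 0 → 3
  read 'p': 3 → 0
  read 'r': 0 → 1
  read 'r': 1 → 2
  read 'q': 2 → 1
  read 'p': 1 → 0
  read 'p': 0 → 3
  read 'r': 3 → 4
  read 'r': 4 → 2
  read 'p': 2 → 0
  read 'p': 0 → 3
  read 'p': 3 → 0
  read 'p': 0 → 3
  read 'q': 3 → 4
  end 4, accepted
w4:
  start at 3
  read 'r': 3 → 4
  read 'r': 4 → 2
  read 'r': 2 → 2
  read 'q': 2 → 1
  read 'p': 1 → 0
  read 'r': 0 → 1
  read 'q': 1 → 3
  read 'q': 3 → 4
  read 'p': 4 → 4
  read 'r': 4 → 2
  read 'p': 2 → 0
  end 0, rejected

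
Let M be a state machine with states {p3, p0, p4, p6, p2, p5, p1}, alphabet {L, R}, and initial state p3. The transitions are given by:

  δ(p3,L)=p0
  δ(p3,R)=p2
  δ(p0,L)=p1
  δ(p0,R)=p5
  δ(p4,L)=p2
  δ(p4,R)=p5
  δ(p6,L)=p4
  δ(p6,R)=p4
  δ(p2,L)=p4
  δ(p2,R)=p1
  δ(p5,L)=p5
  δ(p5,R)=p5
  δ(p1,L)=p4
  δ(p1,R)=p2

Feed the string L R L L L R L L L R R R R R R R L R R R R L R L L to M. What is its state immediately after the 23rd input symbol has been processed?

start at p3
read 'L': p3 → p0
read 'R': p0 → p5
read 'L': p5 → p5
read 'L': p5 → p5
read 'L': p5 → p5
read 'R': p5 → p5
read 'L': p5 → p5
read 'L': p5 → p5
read 'L': p5 → p5
read 'R': p5 → p5
read 'R': p5 → p5
read 'R': p5 → p5
read 'R': p5 → p5
read 'R': p5 → p5
read 'R': p5 → p5
read 'R': p5 → p5
read 'L': p5 → p5
read 'R': p5 → p5
read 'R': p5 → p5
read 'R': p5 → p5
read 'R': p5 → p5
read 'L': p5 → p5
read 'R': p5 → p5
After 23 symbols: p5.

p5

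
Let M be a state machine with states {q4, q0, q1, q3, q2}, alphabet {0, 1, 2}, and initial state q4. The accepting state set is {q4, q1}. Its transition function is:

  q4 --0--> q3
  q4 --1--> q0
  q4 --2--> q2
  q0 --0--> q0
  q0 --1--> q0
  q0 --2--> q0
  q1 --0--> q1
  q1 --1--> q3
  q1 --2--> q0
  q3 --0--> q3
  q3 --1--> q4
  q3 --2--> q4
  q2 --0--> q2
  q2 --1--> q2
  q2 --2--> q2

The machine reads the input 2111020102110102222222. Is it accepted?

No

start at q4
read '2': q4 → q2
read '1': q2 → q2
read '1': q2 → q2
read '1': q2 → q2
read '0': q2 → q2
read '2': q2 → q2
read '0': q2 → q2
read '1': q2 → q2
read '0': q2 → q2
read '2': q2 → q2
read '1': q2 → q2
read '1': q2 → q2
read '0': q2 → q2
read '1': q2 → q2
read '0': q2 → q2
read '2': q2 → q2
read '2': q2 → q2
read '2': q2 → q2
read '2': q2 → q2
read '2': q2 → q2
read '2': q2 → q2
read '2': q2 → q2
End state q2 is not accepting.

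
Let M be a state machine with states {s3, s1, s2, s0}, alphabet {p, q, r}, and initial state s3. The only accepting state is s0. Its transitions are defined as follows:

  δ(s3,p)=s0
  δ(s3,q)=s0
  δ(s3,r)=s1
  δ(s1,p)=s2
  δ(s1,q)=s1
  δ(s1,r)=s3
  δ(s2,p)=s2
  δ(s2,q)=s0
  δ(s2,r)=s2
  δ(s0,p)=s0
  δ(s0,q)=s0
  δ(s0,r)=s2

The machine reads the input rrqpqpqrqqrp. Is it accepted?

s3 → s1 → s3 → s0 → s0 → s0 → s0 → s0 → s2 → s0 → s0 → s2 → s2
End state s2 is not accepting.

No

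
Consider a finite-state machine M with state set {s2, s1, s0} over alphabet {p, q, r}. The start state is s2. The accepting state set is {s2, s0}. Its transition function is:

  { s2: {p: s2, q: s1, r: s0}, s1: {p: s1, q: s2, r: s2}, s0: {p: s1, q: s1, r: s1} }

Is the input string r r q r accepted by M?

start at s2
read 'r': s2 → s0
read 'r': s0 → s1
read 'q': s1 → s2
read 'r': s2 → s0
End state s0 is accepting.

Yes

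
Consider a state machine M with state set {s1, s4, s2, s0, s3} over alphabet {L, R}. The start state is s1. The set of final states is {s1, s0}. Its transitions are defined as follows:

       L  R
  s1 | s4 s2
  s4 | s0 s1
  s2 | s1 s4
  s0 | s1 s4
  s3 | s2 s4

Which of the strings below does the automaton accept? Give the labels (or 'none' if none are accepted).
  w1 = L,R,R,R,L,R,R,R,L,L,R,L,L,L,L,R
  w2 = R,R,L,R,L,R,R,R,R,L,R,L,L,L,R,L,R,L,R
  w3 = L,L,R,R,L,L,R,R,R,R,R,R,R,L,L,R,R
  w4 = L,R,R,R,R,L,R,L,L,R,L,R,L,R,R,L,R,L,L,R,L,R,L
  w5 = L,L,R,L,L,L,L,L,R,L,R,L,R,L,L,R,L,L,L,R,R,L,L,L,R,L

w1:
  start at s1
  read 'L': s1 → s4
  read 'R': s4 → s1
  read 'R': s1 → s2
  read 'R': s2 → s4
  read 'L': s4 → s0
  read 'R': s0 → s4
  read 'R': s4 → s1
  read 'R': s1 → s2
  read 'L': s2 → s1
  read 'L': s1 → s4
  read 'R': s4 → s1
  read 'L': s1 → s4
  read 'L': s4 → s0
  read 'L': s0 → s1
  read 'L': s1 → s4
  read 'R': s4 → s1
  end s1, accepted
w2:
  start at s1
  read 'R': s1 → s2
  read 'R': s2 → s4
  read 'L': s4 → s0
  read 'R': s0 → s4
  read 'L': s4 → s0
  read 'R': s0 → s4
  read 'R': s4 → s1
  read 'R': s1 → s2
  read 'R': s2 → s4
  read 'L': s4 → s0
  read 'R': s0 → s4
  read 'L': s4 → s0
  read 'L': s0 → s1
  read 'L': s1 → s4
  read 'R': s4 → s1
  read 'L': s1 → s4
  read 'R': s4 → s1
  read 'L': s1 → s4
  read 'R': s4 → s1
  end s1, accepted
w3:
  start at s1
  read 'L': s1 → s4
  read 'L': s4 → s0
  read 'R': s0 → s4
  read 'R': s4 → s1
  read 'L': s1 → s4
  read 'L': s4 → s0
  read 'R': s0 → s4
  read 'R': s4 → s1
  read 'R': s1 → s2
  read 'R': s2 → s4
  read 'R': s4 → s1
  read 'R': s1 → s2
  read 'R': s2 → s4
  read 'L': s4 → s0
  read 'L': s0 → s1
  read 'R': s1 → s2
  read 'R': s2 → s4
  end s4, rejected
w4:
  start at s1
  read 'L': s1 → s4
  read 'R': s4 → s1
  read 'R': s1 → s2
  read 'R': s2 → s4
  read 'R': s4 → s1
  read 'L': s1 → s4
  read 'R': s4 → s1
  read 'L': s1 → s4
  read 'L': s4 → s0
  read 'R': s0 → s4
  read 'L': s4 → s0
  read 'R': s0 → s4
  read 'L': s4 → s0
  read 'R': s0 → s4
  read 'R': s4 → s1
  read 'L': s1 → s4
  read 'R': s4 → s1
  read 'L': s1 → s4
  read 'L': s4 → s0
  read 'R': s0 → s4
  read 'L': s4 → s0
  read 'R': s0 → s4
  read 'L': s4 → s0
  end s0, accepted
w5:
  start at s1
  read 'L': s1 → s4
  read 'L': s4 → s0
  read 'R': s0 → s4
  read 'L': s4 → s0
  read 'L': s0 → s1
  read 'L': s1 → s4
  read 'L': s4 → s0
  read 'L': s0 → s1
  read 'R': s1 → s2
  read 'L': s2 → s1
  read 'R': s1 → s2
  read 'L': s2 → s1
  read 'R': s1 → s2
  read 'L': s2 → s1
  read 'L': s1 → s4
  read 'R': s4 → s1
  read 'L': s1 → s4
  read 'L': s4 → s0
  read 'L': s0 → s1
  read 'R': s1 → s2
  read 'R': s2 → s4
  read 'L': s4 → s0
  read 'L': s0 → s1
  read 'L': s1 → s4
  read 'R': s4 → s1
  read 'L': s1 → s4
  end s4, rejected

w1, w2, w4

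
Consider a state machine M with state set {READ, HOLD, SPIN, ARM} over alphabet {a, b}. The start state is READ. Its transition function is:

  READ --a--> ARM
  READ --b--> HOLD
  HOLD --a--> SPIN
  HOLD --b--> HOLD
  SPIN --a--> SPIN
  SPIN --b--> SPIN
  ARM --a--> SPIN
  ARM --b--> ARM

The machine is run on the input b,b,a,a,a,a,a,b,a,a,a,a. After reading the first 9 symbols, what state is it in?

SPIN

Trace: READ -b-> HOLD -b-> HOLD -a-> SPIN -a-> SPIN -a-> SPIN -a-> SPIN -a-> SPIN -b-> SPIN -a-> SPIN
After 9 symbols: SPIN.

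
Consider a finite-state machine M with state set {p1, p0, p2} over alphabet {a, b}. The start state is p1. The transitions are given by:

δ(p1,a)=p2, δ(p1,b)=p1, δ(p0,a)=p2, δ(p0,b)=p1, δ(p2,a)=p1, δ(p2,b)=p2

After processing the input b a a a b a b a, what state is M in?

start at p1
read 'b': p1 → p1
read 'a': p1 → p2
read 'a': p2 → p1
read 'a': p1 → p2
read 'b': p2 → p2
read 'a': p2 → p1
read 'b': p1 → p1
read 'a': p1 → p2

p2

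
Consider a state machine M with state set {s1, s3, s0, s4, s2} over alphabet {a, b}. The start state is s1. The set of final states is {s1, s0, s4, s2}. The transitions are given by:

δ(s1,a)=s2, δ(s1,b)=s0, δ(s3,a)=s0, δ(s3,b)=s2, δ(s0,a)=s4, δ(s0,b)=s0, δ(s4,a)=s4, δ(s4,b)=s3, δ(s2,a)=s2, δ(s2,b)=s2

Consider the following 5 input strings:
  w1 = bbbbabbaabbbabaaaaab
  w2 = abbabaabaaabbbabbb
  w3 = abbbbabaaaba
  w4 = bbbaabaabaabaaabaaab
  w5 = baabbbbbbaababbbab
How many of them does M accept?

4

w1: Trace: s1 -b-> s0 -b-> s0 -b-> s0 -b-> s0 -a-> s4 -b-> s3 -b-> s2 -a-> s2 -a-> s2 -b-> s2 -b-> s2 -b-> s2 -a-> s2 -b-> s2 -a-> s2 -a-> s2 -a-> s2 -a-> s2 -a-> s2 -b-> s2  → end s2, accepted
w2: Trace: s1 -a-> s2 -b-> s2 -b-> s2 -a-> s2 -b-> s2 -a-> s2 -a-> s2 -b-> s2 -a-> s2 -a-> s2 -a-> s2 -b-> s2 -b-> s2 -b-> s2 -a-> s2 -b-> s2 -b-> s2 -b-> s2  → end s2, accepted
w3: Trace: s1 -a-> s2 -b-> s2 -b-> s2 -b-> s2 -b-> s2 -a-> s2 -b-> s2 -a-> s2 -a-> s2 -a-> s2 -b-> s2 -a-> s2  → end s2, accepted
w4: Trace: s1 -b-> s0 -b-> s0 -b-> s0 -a-> s4 -a-> s4 -b-> s3 -a-> s0 -a-> s4 -b-> s3 -a-> s0 -a-> s4 -b-> s3 -a-> s0 -a-> s4 -a-> s4 -b-> s3 -a-> s0 -a-> s4 -a-> s4 -b-> s3  → end s3, rejected
w5: Trace: s1 -b-> s0 -a-> s4 -a-> s4 -b-> s3 -b-> s2 -b-> s2 -b-> s2 -b-> s2 -b-> s2 -a-> s2 -a-> s2 -b-> s2 -a-> s2 -b-> s2 -b-> s2 -b-> s2 -a-> s2 -b-> s2  → end s2, accepted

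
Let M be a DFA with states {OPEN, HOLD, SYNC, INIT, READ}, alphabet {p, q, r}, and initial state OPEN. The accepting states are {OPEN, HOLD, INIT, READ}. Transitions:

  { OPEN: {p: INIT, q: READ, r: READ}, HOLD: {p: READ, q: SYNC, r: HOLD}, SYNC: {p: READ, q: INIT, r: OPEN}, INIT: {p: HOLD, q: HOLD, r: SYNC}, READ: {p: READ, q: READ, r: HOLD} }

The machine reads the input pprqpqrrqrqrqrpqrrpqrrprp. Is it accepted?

start at OPEN
read 'p': OPEN → INIT
read 'p': INIT → HOLD
read 'r': HOLD → HOLD
read 'q': HOLD → SYNC
read 'p': SYNC → READ
read 'q': READ → READ
read 'r': READ → HOLD
read 'r': HOLD → HOLD
read 'q': HOLD → SYNC
read 'r': SYNC → OPEN
read 'q': OPEN → READ
read 'r': READ → HOLD
read 'q': HOLD → SYNC
read 'r': SYNC → OPEN
read 'p': OPEN → INIT
read 'q': INIT → HOLD
read 'r': HOLD → HOLD
read 'r': HOLD → HOLD
read 'p': HOLD → READ
read 'q': READ → READ
read 'r': READ → HOLD
read 'r': HOLD → HOLD
read 'p': HOLD → READ
read 'r': READ → HOLD
read 'p': HOLD → READ
End state READ is accepting.

Yes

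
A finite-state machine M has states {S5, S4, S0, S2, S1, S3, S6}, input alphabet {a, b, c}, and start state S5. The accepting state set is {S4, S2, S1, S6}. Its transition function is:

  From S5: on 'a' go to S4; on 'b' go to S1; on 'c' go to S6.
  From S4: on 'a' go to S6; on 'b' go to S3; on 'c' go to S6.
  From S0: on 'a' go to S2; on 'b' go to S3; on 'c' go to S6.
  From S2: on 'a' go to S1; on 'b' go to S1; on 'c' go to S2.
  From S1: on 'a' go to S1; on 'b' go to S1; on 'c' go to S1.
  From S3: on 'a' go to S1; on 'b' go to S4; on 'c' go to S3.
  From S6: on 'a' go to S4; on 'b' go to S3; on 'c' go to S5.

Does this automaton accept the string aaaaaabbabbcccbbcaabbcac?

Yes

S5 → S4 → S6 → S4 → S6 → S4 → S6 → S3 → S4 → S6 → S3 → S4 → S6 → S5 → S6 → S3 → S4 → S6 → S4 → S6 → S3 → S4 → S6 → S4 → S6
End state S6 is accepting.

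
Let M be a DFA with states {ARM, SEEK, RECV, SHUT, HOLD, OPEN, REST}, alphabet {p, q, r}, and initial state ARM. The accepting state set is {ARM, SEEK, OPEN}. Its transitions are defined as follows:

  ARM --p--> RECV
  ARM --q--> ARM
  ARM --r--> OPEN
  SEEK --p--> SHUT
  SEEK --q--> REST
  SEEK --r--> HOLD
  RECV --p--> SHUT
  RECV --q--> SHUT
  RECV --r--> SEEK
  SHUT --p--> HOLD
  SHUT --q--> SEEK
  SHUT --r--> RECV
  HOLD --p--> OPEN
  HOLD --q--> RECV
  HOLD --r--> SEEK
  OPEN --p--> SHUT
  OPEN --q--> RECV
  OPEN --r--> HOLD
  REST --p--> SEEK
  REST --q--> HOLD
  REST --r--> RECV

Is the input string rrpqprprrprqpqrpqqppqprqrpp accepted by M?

start at ARM
read 'r': ARM → OPEN
read 'r': OPEN → HOLD
read 'p': HOLD → OPEN
read 'q': OPEN → RECV
read 'p': RECV → SHUT
read 'r': SHUT → RECV
read 'p': RECV → SHUT
read 'r': SHUT → RECV
read 'r': RECV → SEEK
read 'p': SEEK → SHUT
read 'r': SHUT → RECV
read 'q': RECV → SHUT
read 'p': SHUT → HOLD
read 'q': HOLD → RECV
read 'r': RECV → SEEK
read 'p': SEEK → SHUT
read 'q': SHUT → SEEK
read 'q': SEEK → REST
read 'p': REST → SEEK
read 'p': SEEK → SHUT
read 'q': SHUT → SEEK
read 'p': SEEK → SHUT
read 'r': SHUT → RECV
read 'q': RECV → SHUT
read 'r': SHUT → RECV
read 'p': RECV → SHUT
read 'p': SHUT → HOLD
End state HOLD is not accepting.

No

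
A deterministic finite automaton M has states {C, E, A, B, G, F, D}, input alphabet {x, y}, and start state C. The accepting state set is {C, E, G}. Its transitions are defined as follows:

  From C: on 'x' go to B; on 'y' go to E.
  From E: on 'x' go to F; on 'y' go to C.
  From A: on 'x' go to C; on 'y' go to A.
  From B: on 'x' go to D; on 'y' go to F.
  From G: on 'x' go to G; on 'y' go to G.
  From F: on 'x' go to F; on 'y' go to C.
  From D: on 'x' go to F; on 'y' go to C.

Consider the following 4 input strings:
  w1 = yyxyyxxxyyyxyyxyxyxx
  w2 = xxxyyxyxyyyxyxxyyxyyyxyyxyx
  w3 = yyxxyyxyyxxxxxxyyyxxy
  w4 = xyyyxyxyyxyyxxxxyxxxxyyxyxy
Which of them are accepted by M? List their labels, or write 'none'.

w1: Trace: C -y-> E -y-> C -x-> B -y-> F -y-> C -x-> B -x-> D -x-> F -y-> C -y-> E -y-> C -x-> B -y-> F -y-> C -x-> B -y-> F -x-> F -y-> C -x-> B -x-> D  → end D, rejected
w2: Trace: C -x-> B -x-> D -x-> F -y-> C -y-> E -x-> F -y-> C -x-> B -y-> F -y-> C -y-> E -x-> F -y-> C -x-> B -x-> D -y-> C -y-> E -x-> F -y-> C -y-> E -y-> C -x-> B -y-> F -y-> C -x-> B -y-> F -x-> F  → end F, rejected
w3: Trace: C -y-> E -y-> C -x-> B -x-> D -y-> C -y-> E -x-> F -y-> C -y-> E -x-> F -x-> F -x-> F -x-> F -x-> F -x-> F -y-> C -y-> E -y-> C -x-> B -x-> D -y-> C  → end C, accepted
w4: Trace: C -x-> B -y-> F -y-> C -y-> E -x-> F -y-> C -x-> B -y-> F -y-> C -x-> B -y-> F -y-> C -x-> B -x-> D -x-> F -x-> F -y-> C -x-> B -x-> D -x-> F -x-> F -y-> C -y-> E -x-> F -y-> C -x-> B -y-> F  → end F, rejected

w3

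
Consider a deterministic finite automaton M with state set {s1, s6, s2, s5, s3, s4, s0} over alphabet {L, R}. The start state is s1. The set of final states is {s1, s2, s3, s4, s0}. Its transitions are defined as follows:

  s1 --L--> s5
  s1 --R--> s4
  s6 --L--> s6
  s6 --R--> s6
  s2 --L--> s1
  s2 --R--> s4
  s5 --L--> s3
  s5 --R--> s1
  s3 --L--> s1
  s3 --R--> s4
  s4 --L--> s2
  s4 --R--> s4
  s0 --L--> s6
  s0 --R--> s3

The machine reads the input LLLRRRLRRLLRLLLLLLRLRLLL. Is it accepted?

Yes

start at s1
read 'L': s1 → s5
read 'L': s5 → s3
read 'L': s3 → s1
read 'R': s1 → s4
read 'R': s4 → s4
read 'R': s4 → s4
read 'L': s4 → s2
read 'R': s2 → s4
read 'R': s4 → s4
read 'L': s4 → s2
read 'L': s2 → s1
read 'R': s1 → s4
read 'L': s4 → s2
read 'L': s2 → s1
read 'L': s1 → s5
read 'L': s5 → s3
read 'L': s3 → s1
read 'L': s1 → s5
read 'R': s5 → s1
read 'L': s1 → s5
read 'R': s5 → s1
read 'L': s1 → s5
read 'L': s5 → s3
read 'L': s3 → s1
End state s1 is accepting.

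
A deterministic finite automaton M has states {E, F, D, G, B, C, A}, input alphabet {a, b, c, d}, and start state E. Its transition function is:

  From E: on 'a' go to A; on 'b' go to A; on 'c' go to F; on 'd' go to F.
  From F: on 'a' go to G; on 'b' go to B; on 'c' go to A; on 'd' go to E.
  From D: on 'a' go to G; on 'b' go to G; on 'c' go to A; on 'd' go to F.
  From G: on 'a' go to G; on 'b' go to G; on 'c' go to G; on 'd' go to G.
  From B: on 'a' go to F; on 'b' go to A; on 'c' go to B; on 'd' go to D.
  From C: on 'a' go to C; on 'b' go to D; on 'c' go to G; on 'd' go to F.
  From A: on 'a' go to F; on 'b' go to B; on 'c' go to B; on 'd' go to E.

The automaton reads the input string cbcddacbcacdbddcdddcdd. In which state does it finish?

Trace: E -c-> F -b-> B -c-> B -d-> D -d-> F -a-> G -c-> G -b-> G -c-> G -a-> G -c-> G -d-> G -b-> G -d-> G -d-> G -c-> G -d-> G -d-> G -d-> G -c-> G -d-> G -d-> G

G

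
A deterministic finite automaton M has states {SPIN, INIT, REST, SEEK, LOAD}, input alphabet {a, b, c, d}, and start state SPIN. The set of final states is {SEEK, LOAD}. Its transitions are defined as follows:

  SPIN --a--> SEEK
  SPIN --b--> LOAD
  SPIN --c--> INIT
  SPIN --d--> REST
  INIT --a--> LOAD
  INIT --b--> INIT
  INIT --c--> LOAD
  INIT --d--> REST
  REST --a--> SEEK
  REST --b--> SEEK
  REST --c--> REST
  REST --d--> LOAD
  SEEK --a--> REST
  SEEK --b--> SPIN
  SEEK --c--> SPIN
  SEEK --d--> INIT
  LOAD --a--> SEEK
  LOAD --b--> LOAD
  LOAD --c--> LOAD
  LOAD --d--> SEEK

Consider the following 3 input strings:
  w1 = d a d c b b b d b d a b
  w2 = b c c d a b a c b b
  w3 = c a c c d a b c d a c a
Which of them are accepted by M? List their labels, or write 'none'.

w1:
  start at SPIN
  read 'd': SPIN → REST
  read 'a': REST → SEEK
  read 'd': SEEK → INIT
  read 'c': INIT → LOAD
  read 'b': LOAD → LOAD
  read 'b': LOAD → LOAD
  read 'b': LOAD → LOAD
  read 'd': LOAD → SEEK
  read 'b': SEEK → SPIN
  read 'd': SPIN → REST
  read 'a': REST → SEEK
  read 'b': SEEK → SPIN
  end SPIN, rejected
w2:
  start at SPIN
  read 'b': SPIN → LOAD
  read 'c': LOAD → LOAD
  read 'c': LOAD → LOAD
  read 'd': LOAD → SEEK
  read 'a': SEEK → REST
  read 'b': REST → SEEK
  read 'a': SEEK → REST
  read 'c': REST → REST
  read 'b': REST → SEEK
  read 'b': SEEK → SPIN
  end SPIN, rejected
w3:
  start at SPIN
  read 'c': SPIN → INIT
  read 'a': INIT → LOAD
  read 'c': LOAD → LOAD
  read 'c': LOAD → LOAD
  read 'd': LOAD → SEEK
  read 'a': SEEK → REST
  read 'b': REST → SEEK
  read 'c': SEEK → SPIN
  read 'd': SPIN → REST
  read 'a': REST → SEEK
  read 'c': SEEK → SPIN
  read 'a': SPIN → SEEK
  end SEEK, accepted

w3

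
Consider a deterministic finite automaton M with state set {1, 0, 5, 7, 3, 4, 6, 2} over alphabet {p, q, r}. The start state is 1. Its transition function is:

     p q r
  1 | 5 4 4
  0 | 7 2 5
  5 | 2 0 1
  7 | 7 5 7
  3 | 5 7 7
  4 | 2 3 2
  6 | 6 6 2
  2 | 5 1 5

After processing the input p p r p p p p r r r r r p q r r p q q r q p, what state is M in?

start at 1
read 'p': 1 → 5
read 'p': 5 → 2
read 'r': 2 → 5
read 'p': 5 → 2
read 'p': 2 → 5
read 'p': 5 → 2
read 'p': 2 → 5
read 'r': 5 → 1
read 'r': 1 → 4
read 'r': 4 → 2
read 'r': 2 → 5
read 'r': 5 → 1
read 'p': 1 → 5
read 'q': 5 → 0
read 'r': 0 → 5
read 'r': 5 → 1
read 'p': 1 → 5
read 'q': 5 → 0
read 'q': 0 → 2
read 'r': 2 → 5
read 'q': 5 → 0
read 'p': 0 → 7

7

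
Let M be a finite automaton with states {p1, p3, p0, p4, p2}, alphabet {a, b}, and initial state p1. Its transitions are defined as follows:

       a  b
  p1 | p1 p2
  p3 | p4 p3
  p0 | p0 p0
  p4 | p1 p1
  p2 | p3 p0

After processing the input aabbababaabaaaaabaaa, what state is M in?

start at p1
read 'a': p1 → p1
read 'a': p1 → p1
read 'b': p1 → p2
read 'b': p2 → p0
read 'a': p0 → p0
read 'b': p0 → p0
read 'a': p0 → p0
read 'b': p0 → p0
read 'a': p0 → p0
read 'a': p0 → p0
read 'b': p0 → p0
read 'a': p0 → p0
read 'a': p0 → p0
read 'a': p0 → p0
read 'a': p0 → p0
read 'a': p0 → p0
read 'b': p0 → p0
read 'a': p0 → p0
read 'a': p0 → p0
read 'a': p0 → p0

p0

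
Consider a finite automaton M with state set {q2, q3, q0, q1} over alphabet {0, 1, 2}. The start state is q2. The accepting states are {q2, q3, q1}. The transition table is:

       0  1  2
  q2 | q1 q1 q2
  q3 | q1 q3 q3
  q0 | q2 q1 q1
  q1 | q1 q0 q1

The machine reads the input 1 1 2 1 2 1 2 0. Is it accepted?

Yes

start at q2
read '1': q2 → q1
read '1': q1 → q0
read '2': q0 → q1
read '1': q1 → q0
read '2': q0 → q1
read '1': q1 → q0
read '2': q0 → q1
read '0': q1 → q1
End state q1 is accepting.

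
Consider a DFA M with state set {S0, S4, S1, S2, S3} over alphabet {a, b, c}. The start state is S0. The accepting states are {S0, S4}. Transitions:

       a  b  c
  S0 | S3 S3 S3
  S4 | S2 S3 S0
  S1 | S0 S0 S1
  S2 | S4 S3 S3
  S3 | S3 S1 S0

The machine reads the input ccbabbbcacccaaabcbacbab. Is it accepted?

S0 → S3 → S0 → S3 → S3 → S1 → S0 → S3 → S0 → S3 → S0 → S3 → S0 → S3 → S3 → S3 → S1 → S1 → S0 → S3 → S0 → S3 → S3 → S1
End state S1 is not accepting.

No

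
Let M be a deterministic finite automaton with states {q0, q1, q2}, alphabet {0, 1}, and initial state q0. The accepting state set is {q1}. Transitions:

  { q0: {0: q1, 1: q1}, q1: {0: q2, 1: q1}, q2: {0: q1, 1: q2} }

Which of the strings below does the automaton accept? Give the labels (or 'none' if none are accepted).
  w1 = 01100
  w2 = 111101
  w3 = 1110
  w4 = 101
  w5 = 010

w1:
  start at q0
  read '0': q0 → q1
  read '1': q1 → q1
  read '1': q1 → q1
  read '0': q1 → q2
  read '0': q2 → q1
  end q1, accepted
w2:
  start at q0
  read '1': q0 → q1
  read '1': q1 → q1
  read '1': q1 → q1
  read '1': q1 → q1
  read '0': q1 → q2
  read '1': q2 → q2
  end q2, rejected
w3:
  start at q0
  read '1': q0 → q1
  read '1': q1 → q1
  read '1': q1 → q1
  read '0': q1 → q2
  end q2, rejected
w4:
  start at q0
  read '1': q0 → q1
  read '0': q1 → q2
  read '1': q2 → q2
  end q2, rejected
w5:
  start at q0
  read '0': q0 → q1
  read '1': q1 → q1
  read '0': q1 → q2
  end q2, rejected

w1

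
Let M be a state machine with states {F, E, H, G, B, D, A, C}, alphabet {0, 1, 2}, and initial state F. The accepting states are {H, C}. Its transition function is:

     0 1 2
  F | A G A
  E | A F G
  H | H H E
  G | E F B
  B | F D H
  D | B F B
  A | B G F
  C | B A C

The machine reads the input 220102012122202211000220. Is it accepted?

No

F → A → F → A → G → E → G → E → F → A → G → B → H → E → A → F → A → G → F → A → B → F → A → F → A
End state A is not accepting.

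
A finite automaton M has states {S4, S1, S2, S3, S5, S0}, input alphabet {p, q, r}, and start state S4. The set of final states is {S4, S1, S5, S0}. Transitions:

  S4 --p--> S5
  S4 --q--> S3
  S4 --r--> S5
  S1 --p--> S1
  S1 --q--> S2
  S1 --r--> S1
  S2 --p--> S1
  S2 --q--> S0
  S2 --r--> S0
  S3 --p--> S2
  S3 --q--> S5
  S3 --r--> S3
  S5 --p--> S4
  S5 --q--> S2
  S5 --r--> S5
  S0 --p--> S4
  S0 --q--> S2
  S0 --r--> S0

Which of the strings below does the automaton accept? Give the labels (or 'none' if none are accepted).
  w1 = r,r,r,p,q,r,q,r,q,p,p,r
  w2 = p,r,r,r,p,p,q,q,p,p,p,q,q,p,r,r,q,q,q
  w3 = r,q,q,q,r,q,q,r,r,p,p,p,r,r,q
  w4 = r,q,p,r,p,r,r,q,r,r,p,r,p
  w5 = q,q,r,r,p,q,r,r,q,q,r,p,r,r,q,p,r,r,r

w1, w4, w5

w1:
  start at S4
  read 'r': S4 → S5
  read 'r': S5 → S5
  read 'r': S5 → S5
  read 'p': S5 → S4
  read 'q': S4 → S3
  read 'r': S3 → S3
  read 'q': S3 → S5
  read 'r': S5 → S5
  read 'q': S5 → S2
  read 'p': S2 → S1
  read 'p': S1 → S1
  read 'r': S1 → S1
  end S1, accepted
w2:
  start at S4
  read 'p': S4 → S5
  read 'r': S5 → S5
  read 'r': S5 → S5
  read 'r': S5 → S5
  read 'p': S5 → S4
  read 'p': S4 → S5
  read 'q': S5 → S2
  read 'q': S2 → S0
  read 'p': S0 → S4
  read 'p': S4 → S5
  read 'p': S5 → S4
  read 'q': S4 → S3
  read 'q': S3 → S5
  read 'p': S5 → S4
  read 'r': S4 → S5
  read 'r': S5 → S5
  read 'q': S5 → S2
  read 'q': S2 → S0
  read 'q': S0 → S2
  end S2, rejected
w3:
  start at S4
  read 'r': S4 → S5
  read 'q': S5 → S2
  read 'q': S2 → S0
  read 'q': S0 → S2
  read 'r': S2 → S0
  read 'q': S0 → S2
  read 'q': S2 → S0
  read 'r': S0 → S0
  read 'r': S0 → S0
  read 'p': S0 → S4
  read 'p': S4 → S5
  read 'p': S5 → S4
  read 'r': S4 → S5
  read 'r': S5 → S5
  read 'q': S5 → S2
  end S2, rejected
w4:
  start at S4
  read 'r': S4 → S5
  read 'q': S5 → S2
  read 'p': S2 → S1
  read 'r': S1 → S1
  read 'p': S1 → S1
  read 'r': S1 → S1
  read 'r': S1 → S1
  read 'q': S1 → S2
  read 'r': S2 → S0
  read 'r': S0 → S0
  read 'p': S0 → S4
  read 'r': S4 → S5
  read 'p': S5 → S4
  end S4, accepted
w5:
  start at S4
  read 'q': S4 → S3
  read 'q': S3 → S5
  read 'r': S5 → S5
  read 'r': S5 → S5
  read 'p': S5 → S4
  read 'q': S4 → S3
  read 'r': S3 → S3
  read 'r': S3 → S3
  read 'q': S3 → S5
  read 'q': S5 → S2
  read 'r': S2 → S0
  read 'p': S0 → S4
  read 'r': S4 → S5
  read 'r': S5 → S5
  read 'q': S5 → S2
  read 'p': S2 → S1
  read 'r': S1 → S1
  read 'r': S1 → S1
  read 'r': S1 → S1
  end S1, accepted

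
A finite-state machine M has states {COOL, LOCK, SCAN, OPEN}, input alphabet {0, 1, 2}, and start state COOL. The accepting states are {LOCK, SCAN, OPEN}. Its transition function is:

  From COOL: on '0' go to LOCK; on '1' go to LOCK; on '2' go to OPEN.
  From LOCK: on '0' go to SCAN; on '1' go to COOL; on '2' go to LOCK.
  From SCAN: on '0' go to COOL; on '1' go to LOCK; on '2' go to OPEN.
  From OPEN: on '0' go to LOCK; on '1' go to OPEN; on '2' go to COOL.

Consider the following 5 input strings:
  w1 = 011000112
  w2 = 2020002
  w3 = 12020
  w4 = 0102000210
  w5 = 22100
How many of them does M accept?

4

w1:
  start at COOL
  read '0': COOL → LOCK
  read '1': LOCK → COOL
  read '1': COOL → LOCK
  read '0': LOCK → SCAN
  read '0': SCAN → COOL
  read '0': COOL → LOCK
  read '1': LOCK → COOL
  read '1': COOL → LOCK
  read '2': LOCK → LOCK
  end LOCK, accepted
w2:
  start at COOL
  read '2': COOL → OPEN
  read '0': OPEN → LOCK
  read '2': LOCK → LOCK
  read '0': LOCK → SCAN
  read '0': SCAN → COOL
  read '0': COOL → LOCK
  read '2': LOCK → LOCK
  end LOCK, accepted
w3:
  start at COOL
  read '1': COOL → LOCK
  read '2': LOCK → LOCK
  read '0': LOCK → SCAN
  read '2': SCAN → OPEN
  read '0': OPEN → LOCK
  end LOCK, accepted
w4:
  start at COOL
  read '0': COOL → LOCK
  read '1': LOCK → COOL
  read '0': COOL → LOCK
  read '2': LOCK → LOCK
  read '0': LOCK → SCAN
  read '0': SCAN → COOL
  read '0': COOL → LOCK
  read '2': LOCK → LOCK
  read '1': LOCK → COOL
  read '0': COOL → LOCK
  end LOCK, accepted
w5:
  start at COOL
  read '2': COOL → OPEN
  read '2': OPEN → COOL
  read '1': COOL → LOCK
  read '0': LOCK → SCAN
  read '0': SCAN → COOL
  end COOL, rejected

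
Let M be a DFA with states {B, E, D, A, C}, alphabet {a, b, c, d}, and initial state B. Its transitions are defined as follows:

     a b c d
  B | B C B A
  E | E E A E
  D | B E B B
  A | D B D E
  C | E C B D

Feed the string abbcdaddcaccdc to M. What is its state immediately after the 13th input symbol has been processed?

start at B
read 'a': B → B
read 'b': B → C
read 'b': C → C
read 'c': C → B
read 'd': B → A
read 'a': A → D
read 'd': D → B
read 'd': B → A
read 'c': A → D
read 'a': D → B
read 'c': B → B
read 'c': B → B
read 'd': B → A
After 13 symbols: A.

A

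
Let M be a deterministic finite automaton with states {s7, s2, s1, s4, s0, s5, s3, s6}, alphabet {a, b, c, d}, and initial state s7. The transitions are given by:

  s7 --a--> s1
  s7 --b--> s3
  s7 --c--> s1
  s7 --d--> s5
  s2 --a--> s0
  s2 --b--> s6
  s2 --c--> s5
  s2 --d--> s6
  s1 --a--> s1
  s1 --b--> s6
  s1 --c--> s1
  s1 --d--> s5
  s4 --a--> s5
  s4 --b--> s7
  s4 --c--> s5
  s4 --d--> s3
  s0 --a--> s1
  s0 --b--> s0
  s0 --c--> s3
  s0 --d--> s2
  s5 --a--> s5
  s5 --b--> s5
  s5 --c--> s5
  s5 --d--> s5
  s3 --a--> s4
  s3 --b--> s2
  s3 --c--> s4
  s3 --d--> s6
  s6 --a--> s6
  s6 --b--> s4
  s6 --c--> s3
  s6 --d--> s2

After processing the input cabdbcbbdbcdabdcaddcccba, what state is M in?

start at s7
read 'c': s7 → s1
read 'a': s1 → s1
read 'b': s1 → s6
read 'd': s6 → s2
read 'b': s2 → s6
read 'c': s6 → s3
read 'b': s3 → s2
read 'b': s2 → s6
read 'd': s6 → s2
read 'b': s2 → s6
read 'c': s6 → s3
read 'd': s3 → s6
read 'a': s6 → s6
read 'b': s6 → s4
read 'd': s4 → s3
read 'c': s3 → s4
read 'a': s4 → s5
read 'd': s5 → s5
read 'd': s5 → s5
read 'c': s5 → s5
read 'c': s5 → s5
read 'c': s5 → s5
read 'b': s5 → s5
read 'a': s5 → s5

s5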